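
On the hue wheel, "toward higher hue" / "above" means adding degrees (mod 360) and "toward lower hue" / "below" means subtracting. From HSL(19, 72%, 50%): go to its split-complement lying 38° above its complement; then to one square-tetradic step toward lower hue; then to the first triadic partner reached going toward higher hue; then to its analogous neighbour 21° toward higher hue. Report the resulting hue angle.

+218° (split-comp 38° ↑): 19 + 218 = 237°
−90° (square ↓): 237 − 90 = 147°
+120° (triadic ↑): 147 + 120 = 267°
+21° (analog 21° ↑): 267 + 21 = 288°

288°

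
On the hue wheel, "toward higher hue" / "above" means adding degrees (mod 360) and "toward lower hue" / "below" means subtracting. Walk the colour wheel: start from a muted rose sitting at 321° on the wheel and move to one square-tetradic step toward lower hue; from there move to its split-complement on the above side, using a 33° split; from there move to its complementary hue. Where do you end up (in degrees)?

264°

−90° (square ↓): 321 − 90 = 231°
+213° (split-comp 33° ↑): 231 + 213 = 444 → 444 − 360 = 84°
+180° (complement): 84 + 180 = 264°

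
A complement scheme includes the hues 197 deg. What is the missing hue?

The complement sits 180° across the wheel.
The full set through 197° is {17°, 197°}.
Given {197°}, the missing hue is 17°.

17°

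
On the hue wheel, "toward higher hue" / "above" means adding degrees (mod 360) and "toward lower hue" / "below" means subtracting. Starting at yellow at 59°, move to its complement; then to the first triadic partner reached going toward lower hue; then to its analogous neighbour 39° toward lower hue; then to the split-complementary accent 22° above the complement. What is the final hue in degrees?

+180° (complement): 59 + 180 = 239°
−120° (triadic ↓): 239 − 120 = 119°
−39° (analog 39° ↓): 119 − 39 = 80°
+202° (split-comp 22° ↑): 80 + 202 = 282°

282°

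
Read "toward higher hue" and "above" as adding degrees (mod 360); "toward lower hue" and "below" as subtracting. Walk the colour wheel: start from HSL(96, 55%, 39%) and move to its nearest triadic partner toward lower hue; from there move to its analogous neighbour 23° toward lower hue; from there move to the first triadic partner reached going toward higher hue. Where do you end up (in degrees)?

73°

triadic ↓ −120°: 96 − 120 = -24 → -24 + 360 = 336°
analog 23° ↓ −23°: 336 − 23 = 313°
triadic ↑ +120°: 313 + 120 = 433 → 433 − 360 = 73°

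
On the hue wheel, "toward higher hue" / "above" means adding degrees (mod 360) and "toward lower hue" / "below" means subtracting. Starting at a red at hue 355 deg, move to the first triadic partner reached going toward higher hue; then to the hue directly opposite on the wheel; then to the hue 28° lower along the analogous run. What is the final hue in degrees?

267°

355 + 120 = 475 → 475 − 360 = 115°   (triadic ↑)
115 + 180 = 295°   (complement)
295 − 28 = 267°   (analog 28° ↓)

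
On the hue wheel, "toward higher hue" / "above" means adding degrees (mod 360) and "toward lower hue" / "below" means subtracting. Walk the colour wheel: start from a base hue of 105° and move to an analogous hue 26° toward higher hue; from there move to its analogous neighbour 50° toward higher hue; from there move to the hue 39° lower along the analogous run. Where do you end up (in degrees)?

105 + 26 = 131°   (analog 26° ↑)
131 + 50 = 181°   (analog 50° ↑)
181 − 39 = 142°   (analog 39° ↓)

142°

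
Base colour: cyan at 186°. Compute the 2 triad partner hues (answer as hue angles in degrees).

306° and 66°

A triad places three hues 120° apart.
186 + 120 = 306°
186 + 240 = 426 → 426 − 360 = 66°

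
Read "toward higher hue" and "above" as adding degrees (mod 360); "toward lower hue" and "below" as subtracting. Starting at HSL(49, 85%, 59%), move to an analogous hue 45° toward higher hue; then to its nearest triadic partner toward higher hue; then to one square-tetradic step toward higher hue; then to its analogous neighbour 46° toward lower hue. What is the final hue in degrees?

49 + 45 = 94°   (analog 45° ↑)
94 + 120 = 214°   (triadic ↑)
214 + 90 = 304°   (square ↑)
304 − 46 = 258°   (analog 46° ↓)

258°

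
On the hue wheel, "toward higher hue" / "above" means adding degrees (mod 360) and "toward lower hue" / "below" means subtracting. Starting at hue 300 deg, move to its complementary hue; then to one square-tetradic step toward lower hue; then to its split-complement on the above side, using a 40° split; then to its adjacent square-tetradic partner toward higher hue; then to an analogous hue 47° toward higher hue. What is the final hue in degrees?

complement +180°: 300 + 180 = 480 → 480 − 360 = 120°
square ↓ −90°: 120 − 90 = 30°
split-comp 40° ↑ +220°: 30 + 220 = 250°
square ↑ +90°: 250 + 90 = 340°
analog 47° ↑ +47°: 340 + 47 = 387 → 387 − 360 = 27°

27°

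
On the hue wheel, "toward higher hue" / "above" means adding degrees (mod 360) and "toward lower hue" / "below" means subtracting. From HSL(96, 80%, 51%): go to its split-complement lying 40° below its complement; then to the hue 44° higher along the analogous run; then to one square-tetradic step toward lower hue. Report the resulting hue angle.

96 + 140 = 236°   (split-comp 40° ↓)
236 + 44 = 280°   (analog 44° ↑)
280 − 90 = 190°   (square ↓)

190°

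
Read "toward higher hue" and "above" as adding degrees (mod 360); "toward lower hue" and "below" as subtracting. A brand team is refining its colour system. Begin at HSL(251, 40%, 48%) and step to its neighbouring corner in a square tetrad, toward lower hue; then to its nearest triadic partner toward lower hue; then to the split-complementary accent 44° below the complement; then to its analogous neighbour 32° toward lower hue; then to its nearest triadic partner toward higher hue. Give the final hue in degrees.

265°

square ↓ −90°: 251 − 90 = 161°
triadic ↓ −120°: 161 − 120 = 41°
split-comp 44° ↓ +136°: 41 + 136 = 177°
analog 32° ↓ −32°: 177 − 32 = 145°
triadic ↑ +120°: 145 + 120 = 265°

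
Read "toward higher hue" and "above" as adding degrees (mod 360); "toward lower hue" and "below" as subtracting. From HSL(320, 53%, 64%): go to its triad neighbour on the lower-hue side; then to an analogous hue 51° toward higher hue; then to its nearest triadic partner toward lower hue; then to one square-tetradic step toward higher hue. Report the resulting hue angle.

221°

320 − 120 = 200°   (triadic ↓)
200 + 51 = 251°   (analog 51° ↑)
251 − 120 = 131°   (triadic ↓)
131 + 90 = 221°   (square ↑)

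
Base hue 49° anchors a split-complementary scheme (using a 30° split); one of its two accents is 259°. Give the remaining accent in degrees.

199°

Split-complementary hues sit 30° either side of the complement.
Complement of the base 49°: 49 + 180 = 229°
The given accent 259° is 30° one side of 229°; the other accent sits 30° the other side: 229 − 30 = 199°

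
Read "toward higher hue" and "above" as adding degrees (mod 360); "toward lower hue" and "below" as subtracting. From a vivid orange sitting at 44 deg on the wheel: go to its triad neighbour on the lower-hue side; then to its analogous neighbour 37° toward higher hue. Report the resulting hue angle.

triadic ↓ −120°: 44 − 120 = -76 → -76 + 360 = 284°
analog 37° ↑ +37°: 284 + 37 = 321°

321°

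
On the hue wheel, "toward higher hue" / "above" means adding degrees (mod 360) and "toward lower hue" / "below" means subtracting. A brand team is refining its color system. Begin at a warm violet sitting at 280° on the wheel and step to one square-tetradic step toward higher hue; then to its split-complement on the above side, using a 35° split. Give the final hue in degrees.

square ↑ +90°: 280 + 90 = 370 → 370 − 360 = 10°
split-comp 35° ↑ +215°: 10 + 215 = 225°

225°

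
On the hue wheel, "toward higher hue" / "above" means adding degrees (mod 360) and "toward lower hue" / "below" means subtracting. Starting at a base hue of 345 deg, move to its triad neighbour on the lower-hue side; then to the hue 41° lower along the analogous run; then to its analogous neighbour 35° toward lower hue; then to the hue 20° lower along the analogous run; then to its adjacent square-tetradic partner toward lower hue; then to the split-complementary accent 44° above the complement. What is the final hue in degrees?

263°

345 − 120 = 225°   (triadic ↓)
225 − 41 = 184°   (analog 41° ↓)
184 − 35 = 149°   (analog 35° ↓)
149 − 20 = 129°   (analog 20° ↓)
129 − 90 = 39°   (square ↓)
39 + 224 = 263°   (split-comp 44° ↑)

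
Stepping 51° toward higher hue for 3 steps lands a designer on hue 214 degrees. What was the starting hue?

61°

3 steps of 51° (toward higher hue) give a net shift of +153°.
Start = end − shift: 214 − 153 = 61°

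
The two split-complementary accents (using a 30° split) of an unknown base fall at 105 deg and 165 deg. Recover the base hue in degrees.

315°

The accents sit 30° either side of the complement, so the complement is their short-arc midpoint on the wheel.
Short-arc midpoint of 105° and 165°: 135°.
Base is 180° from the complement: 135 − 180 = -45 → -45 + 360 = 315°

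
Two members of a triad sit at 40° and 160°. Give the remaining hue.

280°

A triad spaces three hues 120° apart.
The full set is {40°, 160°, 280°}.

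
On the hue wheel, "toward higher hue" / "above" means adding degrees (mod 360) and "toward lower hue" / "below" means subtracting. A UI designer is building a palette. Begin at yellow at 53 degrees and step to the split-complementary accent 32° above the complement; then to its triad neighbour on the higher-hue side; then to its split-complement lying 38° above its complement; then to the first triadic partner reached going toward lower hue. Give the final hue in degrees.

123°

53 + 212 = 265°   (split-comp 32° ↑)
265 + 120 = 385 → 385 − 360 = 25°   (triadic ↑)
25 + 218 = 243°   (split-comp 38° ↑)
243 − 120 = 123°   (triadic ↓)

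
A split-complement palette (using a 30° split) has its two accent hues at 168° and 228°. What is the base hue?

The accents sit 30° either side of the complement, so the complement is their short-arc midpoint on the wheel.
Short-arc midpoint of 168° and 228°: 198°.
Base is 180° from the complement: 198 − 180 = 18°

18°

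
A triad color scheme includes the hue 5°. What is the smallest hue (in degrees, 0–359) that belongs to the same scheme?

5°

A triad places three hues 120° apart.
The full set through 5° is {5°, 125°, 245°}.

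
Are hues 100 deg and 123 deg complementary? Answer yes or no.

no

Angular distance: |100 − 123| = 23 = 23°.
Complementary requires 180°.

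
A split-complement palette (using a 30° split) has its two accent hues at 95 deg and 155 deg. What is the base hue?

The accents sit 30° either side of the complement, so the complement is their short-arc midpoint on the wheel.
Short-arc midpoint of 95° and 155°: 125°.
Base is 180° from the complement: 125 − 180 = -55 → -55 + 360 = 305°

305°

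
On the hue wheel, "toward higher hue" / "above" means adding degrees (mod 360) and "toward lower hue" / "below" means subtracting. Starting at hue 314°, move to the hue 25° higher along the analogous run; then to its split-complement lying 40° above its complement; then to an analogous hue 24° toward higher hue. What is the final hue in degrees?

223°

314 + 25 = 339°   (analog 25° ↑)
339 + 220 = 559 → 559 − 360 = 199°   (split-comp 40° ↑)
199 + 24 = 223°   (analog 24° ↑)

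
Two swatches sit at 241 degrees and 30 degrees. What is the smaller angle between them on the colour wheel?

149°

|241 − 30| = 211.
The shorter arc is 360 − 211 = 149°.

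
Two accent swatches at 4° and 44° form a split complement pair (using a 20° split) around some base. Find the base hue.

The accents sit 20° either side of the complement, so the complement is their short-arc midpoint on the wheel.
Short-arc midpoint of 4° and 44°: 24°.
Base is 180° from the complement: 24 − 180 = -156 → -156 + 360 = 204°

204°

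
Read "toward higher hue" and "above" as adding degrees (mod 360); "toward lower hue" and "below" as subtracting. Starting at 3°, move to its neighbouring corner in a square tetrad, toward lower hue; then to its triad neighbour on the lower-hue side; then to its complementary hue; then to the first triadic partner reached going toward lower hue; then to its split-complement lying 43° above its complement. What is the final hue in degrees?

76°

−90° (square ↓): 3 − 90 = -87 → -87 + 360 = 273°
−120° (triadic ↓): 273 − 120 = 153°
+180° (complement): 153 + 180 = 333°
−120° (triadic ↓): 333 − 120 = 213°
+223° (split-comp 43° ↑): 213 + 223 = 436 → 436 − 360 = 76°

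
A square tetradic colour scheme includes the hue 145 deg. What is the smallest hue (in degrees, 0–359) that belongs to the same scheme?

A square tetradic scheme places four hues every 90°.
The full set through 145° is {55°, 145°, 235°, 325°}.

55°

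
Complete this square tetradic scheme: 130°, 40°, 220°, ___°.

310°

A square tetradic scheme places four hues every 90°.
The full set through 40° is {40°, 130°, 220°, 310°}.
Given {40°, 130°, 220°}, the missing hue is 310°.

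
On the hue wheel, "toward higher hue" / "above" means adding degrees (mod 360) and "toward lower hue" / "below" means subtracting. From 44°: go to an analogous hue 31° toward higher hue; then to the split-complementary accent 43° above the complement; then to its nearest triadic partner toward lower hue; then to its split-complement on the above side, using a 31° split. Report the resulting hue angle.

29°

+31° (analog 31° ↑): 44 + 31 = 75°
+223° (split-comp 43° ↑): 75 + 223 = 298°
−120° (triadic ↓): 298 − 120 = 178°
+211° (split-comp 31° ↑): 178 + 211 = 389 → 389 − 360 = 29°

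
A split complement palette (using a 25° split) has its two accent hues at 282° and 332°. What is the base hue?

The accents sit 25° either side of the complement, so the complement is their short-arc midpoint on the wheel.
Short-arc midpoint of 282° and 332°: 307°.
Base is 180° from the complement: 307 − 180 = 127°

127°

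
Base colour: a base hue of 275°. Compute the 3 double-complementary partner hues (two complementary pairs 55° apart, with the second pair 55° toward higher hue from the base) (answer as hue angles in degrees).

A rectangular tetradic uses two complementary pairs 55° apart: offsets 0°, 55°, 180°, 235°.
275 + 55 = 330°
275 + 180 = 455 → 455 − 360 = 95°
275 + 235 = 510 → 510 − 360 = 150°

330°, 95°, 150°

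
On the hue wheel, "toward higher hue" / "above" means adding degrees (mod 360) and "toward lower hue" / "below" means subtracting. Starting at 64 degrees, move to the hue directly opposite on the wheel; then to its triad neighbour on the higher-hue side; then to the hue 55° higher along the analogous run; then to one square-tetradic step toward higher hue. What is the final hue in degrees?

+180° (complement): 64 + 180 = 244°
+120° (triadic ↑): 244 + 120 = 364 → 364 − 360 = 4°
+55° (analog 55° ↑): 4 + 55 = 59°
+90° (square ↑): 59 + 90 = 149°

149°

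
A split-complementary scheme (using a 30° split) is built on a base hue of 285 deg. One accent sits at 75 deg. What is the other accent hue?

135°

Split-complementary hues sit 30° either side of the complement.
Complement of the base 285°: 285 + 180 = 465 → 465 − 360 = 105°
The given accent 75° is 30° one side of 105°; the other accent sits 30° the other side: 105 + 30 = 135°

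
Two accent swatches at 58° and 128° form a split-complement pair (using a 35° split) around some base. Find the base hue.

273°

The accents sit 35° either side of the complement, so the complement is their short-arc midpoint on the wheel.
Short-arc midpoint of 58° and 128°: 93°.
Base is 180° from the complement: 93 − 180 = -87 → -87 + 360 = 273°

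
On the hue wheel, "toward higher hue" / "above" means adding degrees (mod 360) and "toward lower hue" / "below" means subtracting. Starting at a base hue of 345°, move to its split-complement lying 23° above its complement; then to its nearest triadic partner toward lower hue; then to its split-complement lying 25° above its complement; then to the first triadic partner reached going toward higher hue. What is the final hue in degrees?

33°

split-comp 23° ↑ +203°: 345 + 203 = 548 → 548 − 360 = 188°
triadic ↓ −120°: 188 − 120 = 68°
split-comp 25° ↑ +205°: 68 + 205 = 273°
triadic ↑ +120°: 273 + 120 = 393 → 393 − 360 = 33°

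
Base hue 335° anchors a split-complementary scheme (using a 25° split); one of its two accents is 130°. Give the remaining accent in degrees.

180°

Split-complementary hues sit 25° either side of the complement.
Complement of the base 335°: 335 + 180 = 515 → 515 − 360 = 155°
The given accent 130° is 25° one side of 155°; the other accent sits 25° the other side: 155 + 25 = 180°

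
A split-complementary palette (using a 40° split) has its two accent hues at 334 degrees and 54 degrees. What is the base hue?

194°

The accents sit 40° either side of the complement, so the complement is their short-arc midpoint on the wheel.
Short-arc midpoint of 334° and 54°: 14°.
Base is 180° from the complement: 14 − 180 = -166 → -166 + 360 = 194°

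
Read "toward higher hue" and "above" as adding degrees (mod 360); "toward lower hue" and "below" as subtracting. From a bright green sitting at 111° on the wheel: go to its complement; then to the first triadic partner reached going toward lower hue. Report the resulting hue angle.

complement +180°: 111 + 180 = 291°
triadic ↓ −120°: 291 − 120 = 171°

171°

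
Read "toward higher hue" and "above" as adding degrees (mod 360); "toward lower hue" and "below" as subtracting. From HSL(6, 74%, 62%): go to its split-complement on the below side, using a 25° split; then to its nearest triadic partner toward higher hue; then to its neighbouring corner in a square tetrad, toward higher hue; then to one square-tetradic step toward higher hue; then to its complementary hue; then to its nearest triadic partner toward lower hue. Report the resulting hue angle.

161°

+155° (split-comp 25° ↓): 6 + 155 = 161°
+120° (triadic ↑): 161 + 120 = 281°
+90° (square ↑): 281 + 90 = 371 → 371 − 360 = 11°
+90° (square ↑): 11 + 90 = 101°
+180° (complement): 101 + 180 = 281°
−120° (triadic ↓): 281 − 120 = 161°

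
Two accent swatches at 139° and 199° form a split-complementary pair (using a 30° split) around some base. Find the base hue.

The accents sit 30° either side of the complement, so the complement is their short-arc midpoint on the wheel.
Short-arc midpoint of 139° and 199°: 169°.
Base is 180° from the complement: 169 − 180 = -11 → -11 + 360 = 349°

349°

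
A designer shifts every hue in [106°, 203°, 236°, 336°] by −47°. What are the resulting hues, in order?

106 − 47 = 59°
203 − 47 = 156°
236 − 47 = 189°
336 − 47 = 289°

59°, 156°, 189°, 289°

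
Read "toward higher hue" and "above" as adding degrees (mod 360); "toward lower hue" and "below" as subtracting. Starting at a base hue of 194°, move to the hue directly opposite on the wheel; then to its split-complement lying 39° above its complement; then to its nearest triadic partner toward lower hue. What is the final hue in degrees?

+180° (complement): 194 + 180 = 374 → 374 − 360 = 14°
+219° (split-comp 39° ↑): 14 + 219 = 233°
−120° (triadic ↓): 233 − 120 = 113°

113°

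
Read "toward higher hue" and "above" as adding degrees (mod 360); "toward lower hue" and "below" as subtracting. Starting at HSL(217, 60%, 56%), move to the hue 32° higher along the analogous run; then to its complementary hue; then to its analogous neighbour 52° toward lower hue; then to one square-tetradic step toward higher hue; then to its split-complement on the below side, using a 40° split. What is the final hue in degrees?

247°

analog 32° ↑ +32°: 217 + 32 = 249°
complement +180°: 249 + 180 = 429 → 429 − 360 = 69°
analog 52° ↓ −52°: 69 − 52 = 17°
square ↑ +90°: 17 + 90 = 107°
split-comp 40° ↓ +140°: 107 + 140 = 247°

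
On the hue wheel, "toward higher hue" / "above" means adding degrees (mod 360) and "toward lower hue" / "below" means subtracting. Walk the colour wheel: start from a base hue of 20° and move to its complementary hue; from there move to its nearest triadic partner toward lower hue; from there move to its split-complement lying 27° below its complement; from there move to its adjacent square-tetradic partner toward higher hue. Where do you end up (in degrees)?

20 + 180 = 200°   (complement)
200 − 120 = 80°   (triadic ↓)
80 + 153 = 233°   (split-comp 27° ↓)
233 + 90 = 323°   (square ↑)

323°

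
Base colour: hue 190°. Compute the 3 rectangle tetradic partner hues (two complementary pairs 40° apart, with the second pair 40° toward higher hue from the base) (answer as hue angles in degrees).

A rectangular tetradic uses two complementary pairs 40° apart: offsets 0°, 40°, 180°, 220°.
190 + 40 = 230°
190 + 180 = 370 → 370 − 360 = 10°
190 + 220 = 410 → 410 − 360 = 50°

230°, 10°, and 50°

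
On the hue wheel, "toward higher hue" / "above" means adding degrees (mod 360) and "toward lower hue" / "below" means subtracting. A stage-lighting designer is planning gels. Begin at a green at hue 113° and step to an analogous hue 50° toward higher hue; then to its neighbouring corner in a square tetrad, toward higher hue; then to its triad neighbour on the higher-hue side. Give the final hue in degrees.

13°

113 + 50 = 163°   (analog 50° ↑)
163 + 90 = 253°   (square ↑)
253 + 120 = 373 → 373 − 360 = 13°   (triadic ↑)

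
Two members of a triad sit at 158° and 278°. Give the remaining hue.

38°

A triad spaces three hues 120° apart.
The full set is {38°, 158°, 278°}.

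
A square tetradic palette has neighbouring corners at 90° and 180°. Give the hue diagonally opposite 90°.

270°

A square tetradic scheme places four hues 90° apart; opposite corners are 180° apart.
90 + 180 = 270°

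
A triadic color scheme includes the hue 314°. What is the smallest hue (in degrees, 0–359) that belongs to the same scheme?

74°

A triad places three hues 120° apart.
The full set through 314° is {74°, 194°, 314°}.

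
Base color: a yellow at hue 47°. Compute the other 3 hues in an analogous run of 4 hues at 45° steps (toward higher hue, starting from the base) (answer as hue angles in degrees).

92°, 137° and 182°

Analogous hues sit every 45° along the wheel.
47 + 45 = 92°
47 + 90 = 137°
47 + 135 = 182°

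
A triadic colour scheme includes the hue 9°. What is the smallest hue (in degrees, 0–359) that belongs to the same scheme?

A triad places three hues 120° apart.
The full set through 9° is {9°, 129°, 249°}.

9°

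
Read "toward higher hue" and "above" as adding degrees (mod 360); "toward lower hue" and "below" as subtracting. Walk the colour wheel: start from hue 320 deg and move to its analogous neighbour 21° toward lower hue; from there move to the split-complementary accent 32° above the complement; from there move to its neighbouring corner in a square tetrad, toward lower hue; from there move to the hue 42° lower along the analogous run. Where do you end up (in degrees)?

320 − 21 = 299°   (analog 21° ↓)
299 + 212 = 511 → 511 − 360 = 151°   (split-comp 32° ↑)
151 − 90 = 61°   (square ↓)
61 − 42 = 19°   (analog 42° ↓)

19°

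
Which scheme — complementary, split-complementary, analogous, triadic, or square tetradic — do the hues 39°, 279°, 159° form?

triadic

Sort the hues: 39°, 159°, 279°.
Successive gaps around the wheel: 120°, 120°, 120°.
Three hues equally spaced 120° apart form a triad.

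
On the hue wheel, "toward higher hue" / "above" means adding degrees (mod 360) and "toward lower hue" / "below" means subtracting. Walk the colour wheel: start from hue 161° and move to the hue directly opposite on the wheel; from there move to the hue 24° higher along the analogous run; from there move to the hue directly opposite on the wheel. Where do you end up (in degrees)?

185°

complement +180°: 161 + 180 = 341°
analog 24° ↑ +24°: 341 + 24 = 365 → 365 − 360 = 5°
complement +180°: 5 + 180 = 185°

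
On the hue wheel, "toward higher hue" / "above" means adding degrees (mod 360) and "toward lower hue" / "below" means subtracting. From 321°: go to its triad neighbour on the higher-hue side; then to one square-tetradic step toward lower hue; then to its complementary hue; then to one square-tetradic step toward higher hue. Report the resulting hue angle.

261°

+120° (triadic ↑): 321 + 120 = 441 → 441 − 360 = 81°
−90° (square ↓): 81 − 90 = -9 → -9 + 360 = 351°
+180° (complement): 351 + 180 = 531 → 531 − 360 = 171°
+90° (square ↑): 171 + 90 = 261°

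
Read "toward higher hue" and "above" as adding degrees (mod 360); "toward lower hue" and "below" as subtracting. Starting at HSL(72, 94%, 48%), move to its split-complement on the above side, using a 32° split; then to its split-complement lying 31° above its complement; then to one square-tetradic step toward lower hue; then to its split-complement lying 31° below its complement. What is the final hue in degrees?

194°

72 + 212 = 284°   (split-comp 32° ↑)
284 + 211 = 495 → 495 − 360 = 135°   (split-comp 31° ↑)
135 − 90 = 45°   (square ↓)
45 + 149 = 194°   (split-comp 31° ↓)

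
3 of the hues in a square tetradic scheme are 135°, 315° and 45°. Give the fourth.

A square tetradic scheme places four hues every 90°.
The full set through 45° is {45°, 135°, 225°, 315°}.
Given {45°, 135°, 315°}, the missing hue is 225°.

225°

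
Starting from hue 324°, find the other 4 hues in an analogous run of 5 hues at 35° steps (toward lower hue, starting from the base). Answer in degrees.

289°, 254°, 219°, and 184°

Analogous hues sit every 35° along the wheel.
324 − 35 = 289°
324 − 70 = 254°
324 − 105 = 219°
324 − 140 = 184°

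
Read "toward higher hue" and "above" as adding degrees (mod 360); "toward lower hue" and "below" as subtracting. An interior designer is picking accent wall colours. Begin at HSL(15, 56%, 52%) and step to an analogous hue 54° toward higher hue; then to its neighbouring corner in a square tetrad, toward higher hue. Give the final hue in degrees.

159°

analog 54° ↑ +54°: 15 + 54 = 69°
square ↑ +90°: 69 + 90 = 159°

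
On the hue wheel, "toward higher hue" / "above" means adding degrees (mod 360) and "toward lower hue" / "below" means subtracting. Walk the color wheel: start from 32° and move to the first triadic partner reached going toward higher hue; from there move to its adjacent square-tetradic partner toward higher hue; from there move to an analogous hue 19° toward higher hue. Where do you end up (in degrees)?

261°

triadic ↑ +120°: 32 + 120 = 152°
square ↑ +90°: 152 + 90 = 242°
analog 19° ↑ +19°: 242 + 19 = 261°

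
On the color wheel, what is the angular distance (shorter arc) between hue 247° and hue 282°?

|247 − 282| = 35.
35 ≤ 180, so the shorter arc is 35°.

35°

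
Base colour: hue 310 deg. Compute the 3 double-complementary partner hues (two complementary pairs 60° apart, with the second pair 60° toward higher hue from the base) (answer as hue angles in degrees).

10°, 130° and 190°

A rectangular tetradic uses two complementary pairs 60° apart: offsets 0°, 60°, 180°, 240°.
310 + 60 = 370 → 370 − 360 = 10°
310 + 180 = 490 → 490 − 360 = 130°
310 + 240 = 550 → 550 − 360 = 190°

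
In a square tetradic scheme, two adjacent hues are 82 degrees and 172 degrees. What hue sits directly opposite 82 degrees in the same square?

262°

A square tetradic scheme places four hues 90° apart; opposite corners are 180° apart.
82 + 180 = 262°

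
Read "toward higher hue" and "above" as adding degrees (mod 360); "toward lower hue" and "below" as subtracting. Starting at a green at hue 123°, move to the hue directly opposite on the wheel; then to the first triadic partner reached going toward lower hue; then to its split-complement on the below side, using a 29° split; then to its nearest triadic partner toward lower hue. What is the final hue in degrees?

complement +180°: 123 + 180 = 303°
triadic ↓ −120°: 303 − 120 = 183°
split-comp 29° ↓ +151°: 183 + 151 = 334°
triadic ↓ −120°: 334 − 120 = 214°

214°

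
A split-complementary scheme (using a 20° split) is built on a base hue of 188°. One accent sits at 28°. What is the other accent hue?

Split-complementary hues sit 20° either side of the complement.
Complement of the base 188°: 188 + 180 = 368 → 368 − 360 = 8°
The given accent 28° is 20° one side of 8°; the other accent sits 20° the other side: 8 − 20 = -12 → -12 + 360 = 348°

348°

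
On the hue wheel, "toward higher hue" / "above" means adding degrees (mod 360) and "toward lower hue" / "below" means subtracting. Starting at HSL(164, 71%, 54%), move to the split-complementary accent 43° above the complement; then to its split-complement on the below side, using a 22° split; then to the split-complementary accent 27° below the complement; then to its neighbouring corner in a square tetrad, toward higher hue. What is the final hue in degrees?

+223° (split-comp 43° ↑): 164 + 223 = 387 → 387 − 360 = 27°
+158° (split-comp 22° ↓): 27 + 158 = 185°
+153° (split-comp 27° ↓): 185 + 153 = 338°
+90° (square ↑): 338 + 90 = 428 → 428 − 360 = 68°

68°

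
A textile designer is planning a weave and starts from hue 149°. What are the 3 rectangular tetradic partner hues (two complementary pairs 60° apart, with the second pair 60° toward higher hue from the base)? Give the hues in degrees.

A rectangular tetradic uses two complementary pairs 60° apart: offsets 0°, 60°, 180°, 240°.
149 + 60 = 209°
149 + 180 = 329°
149 + 240 = 389 → 389 − 360 = 29°

209°, 329° and 29°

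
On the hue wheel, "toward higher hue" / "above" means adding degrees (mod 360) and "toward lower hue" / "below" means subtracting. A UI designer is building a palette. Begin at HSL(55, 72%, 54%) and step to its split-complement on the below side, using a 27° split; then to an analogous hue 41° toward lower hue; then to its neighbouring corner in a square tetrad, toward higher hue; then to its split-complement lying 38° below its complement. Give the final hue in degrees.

split-comp 27° ↓ +153°: 55 + 153 = 208°
analog 41° ↓ −41°: 208 − 41 = 167°
square ↑ +90°: 167 + 90 = 257°
split-comp 38° ↓ +142°: 257 + 142 = 399 → 399 − 360 = 39°

39°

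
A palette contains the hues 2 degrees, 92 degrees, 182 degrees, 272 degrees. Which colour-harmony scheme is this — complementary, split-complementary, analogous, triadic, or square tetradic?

Sort the hues: 2°, 92°, 182°, 272°.
Successive gaps around the wheel: 90°, 90°, 90°, 90°.
Four hues every 90° form a square tetradic scheme.

square tetradic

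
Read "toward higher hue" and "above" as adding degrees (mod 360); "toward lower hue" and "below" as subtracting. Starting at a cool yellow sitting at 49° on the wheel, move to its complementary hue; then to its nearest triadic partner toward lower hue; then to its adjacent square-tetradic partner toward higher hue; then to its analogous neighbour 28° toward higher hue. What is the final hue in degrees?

49 + 180 = 229°   (complement)
229 − 120 = 109°   (triadic ↓)
109 + 90 = 199°   (square ↑)
199 + 28 = 227°   (analog 28° ↑)

227°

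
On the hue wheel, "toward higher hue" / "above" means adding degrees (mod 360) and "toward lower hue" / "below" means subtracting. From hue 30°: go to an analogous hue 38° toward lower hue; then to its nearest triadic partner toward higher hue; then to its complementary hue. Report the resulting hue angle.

30 − 38 = -8 → -8 + 360 = 352°   (analog 38° ↓)
352 + 120 = 472 → 472 − 360 = 112°   (triadic ↑)
112 + 180 = 292°   (complement)

292°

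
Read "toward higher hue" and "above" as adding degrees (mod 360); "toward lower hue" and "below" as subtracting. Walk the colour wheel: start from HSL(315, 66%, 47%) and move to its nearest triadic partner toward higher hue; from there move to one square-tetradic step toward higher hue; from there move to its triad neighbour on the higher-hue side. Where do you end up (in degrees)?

285°

triadic ↑ +120°: 315 + 120 = 435 → 435 − 360 = 75°
square ↑ +90°: 75 + 90 = 165°
triadic ↑ +120°: 165 + 120 = 285°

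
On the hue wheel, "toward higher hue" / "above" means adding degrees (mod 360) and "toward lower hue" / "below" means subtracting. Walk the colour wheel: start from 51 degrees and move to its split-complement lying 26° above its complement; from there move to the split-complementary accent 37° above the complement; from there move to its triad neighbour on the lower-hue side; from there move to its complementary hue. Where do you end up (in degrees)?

174°

51 + 206 = 257°   (split-comp 26° ↑)
257 + 217 = 474 → 474 − 360 = 114°   (split-comp 37° ↑)
114 − 120 = -6 → -6 + 360 = 354°   (triadic ↓)
354 + 180 = 534 → 534 − 360 = 174°   (complement)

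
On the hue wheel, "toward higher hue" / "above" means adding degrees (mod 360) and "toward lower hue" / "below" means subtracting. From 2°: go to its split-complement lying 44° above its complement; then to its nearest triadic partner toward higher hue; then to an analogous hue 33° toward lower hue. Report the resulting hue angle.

2 + 224 = 226°   (split-comp 44° ↑)
226 + 120 = 346°   (triadic ↑)
346 − 33 = 313°   (analog 33° ↓)

313°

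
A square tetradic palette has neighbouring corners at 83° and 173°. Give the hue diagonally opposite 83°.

263°

A square tetradic scheme places four hues 90° apart; opposite corners are 180° apart.
83 + 180 = 263°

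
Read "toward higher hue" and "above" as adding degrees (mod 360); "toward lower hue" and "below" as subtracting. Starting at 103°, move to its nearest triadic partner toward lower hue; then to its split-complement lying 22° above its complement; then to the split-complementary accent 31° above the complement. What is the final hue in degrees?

−120° (triadic ↓): 103 − 120 = -17 → -17 + 360 = 343°
+202° (split-comp 22° ↑): 343 + 202 = 545 → 545 − 360 = 185°
+211° (split-comp 31° ↑): 185 + 211 = 396 → 396 − 360 = 36°

36°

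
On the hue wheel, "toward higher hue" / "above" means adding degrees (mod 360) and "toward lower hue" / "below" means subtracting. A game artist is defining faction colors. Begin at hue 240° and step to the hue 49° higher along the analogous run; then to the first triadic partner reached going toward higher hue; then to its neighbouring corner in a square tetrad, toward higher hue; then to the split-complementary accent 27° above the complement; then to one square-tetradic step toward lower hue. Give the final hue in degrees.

analog 49° ↑ +49°: 240 + 49 = 289°
triadic ↑ +120°: 289 + 120 = 409 → 409 − 360 = 49°
square ↑ +90°: 49 + 90 = 139°
split-comp 27° ↑ +207°: 139 + 207 = 346°
square ↓ −90°: 346 − 90 = 256°

256°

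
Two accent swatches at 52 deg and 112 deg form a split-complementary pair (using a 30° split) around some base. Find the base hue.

The accents sit 30° either side of the complement, so the complement is their short-arc midpoint on the wheel.
Short-arc midpoint of 52° and 112°: 82°.
Base is 180° from the complement: 82 − 180 = -98 → -98 + 360 = 262°

262°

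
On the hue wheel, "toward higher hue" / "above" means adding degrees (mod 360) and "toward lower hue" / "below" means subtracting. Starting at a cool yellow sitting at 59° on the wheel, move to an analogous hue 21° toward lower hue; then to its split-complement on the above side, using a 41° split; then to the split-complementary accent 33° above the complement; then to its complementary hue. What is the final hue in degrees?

59 − 21 = 38°   (analog 21° ↓)
38 + 221 = 259°   (split-comp 41° ↑)
259 + 213 = 472 → 472 − 360 = 112°   (split-comp 33° ↑)
112 + 180 = 292°   (complement)

292°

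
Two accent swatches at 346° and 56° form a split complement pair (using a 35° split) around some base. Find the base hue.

201°

The accents sit 35° either side of the complement, so the complement is their short-arc midpoint on the wheel.
Short-arc midpoint of 346° and 56°: 21°.
Base is 180° from the complement: 21 − 180 = -159 → -159 + 360 = 201°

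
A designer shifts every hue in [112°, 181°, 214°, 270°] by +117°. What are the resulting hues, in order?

112 + 117 = 229°
181 + 117 = 298°
214 + 117 = 331°
270 + 117 = 387 → 387 − 360 = 27°

229°, 298°, 331°, 27°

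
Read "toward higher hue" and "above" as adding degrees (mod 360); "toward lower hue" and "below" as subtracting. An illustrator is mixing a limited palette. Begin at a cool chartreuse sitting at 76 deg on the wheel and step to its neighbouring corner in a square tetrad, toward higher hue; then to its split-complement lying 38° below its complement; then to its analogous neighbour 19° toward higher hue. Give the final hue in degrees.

square ↑ +90°: 76 + 90 = 166°
split-comp 38° ↓ +142°: 166 + 142 = 308°
analog 19° ↑ +19°: 308 + 19 = 327°

327°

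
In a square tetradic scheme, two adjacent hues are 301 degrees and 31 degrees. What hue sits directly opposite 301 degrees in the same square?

A square tetradic scheme places four hues 90° apart; opposite corners are 180° apart.
301 + 180 = 481 → 481 − 360 = 121°

121°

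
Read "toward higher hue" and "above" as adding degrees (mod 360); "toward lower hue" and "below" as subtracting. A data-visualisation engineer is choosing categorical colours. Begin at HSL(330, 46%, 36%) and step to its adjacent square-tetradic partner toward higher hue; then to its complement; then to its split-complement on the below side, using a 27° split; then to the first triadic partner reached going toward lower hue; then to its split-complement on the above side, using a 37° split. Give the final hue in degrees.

+90° (square ↑): 330 + 90 = 420 → 420 − 360 = 60°
+180° (complement): 60 + 180 = 240°
+153° (split-comp 27° ↓): 240 + 153 = 393 → 393 − 360 = 33°
−120° (triadic ↓): 33 − 120 = -87 → -87 + 360 = 273°
+217° (split-comp 37° ↑): 273 + 217 = 490 → 490 − 360 = 130°

130°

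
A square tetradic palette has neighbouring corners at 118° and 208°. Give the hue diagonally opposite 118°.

A square tetradic scheme places four hues 90° apart; opposite corners are 180° apart.
118 + 180 = 298°

298°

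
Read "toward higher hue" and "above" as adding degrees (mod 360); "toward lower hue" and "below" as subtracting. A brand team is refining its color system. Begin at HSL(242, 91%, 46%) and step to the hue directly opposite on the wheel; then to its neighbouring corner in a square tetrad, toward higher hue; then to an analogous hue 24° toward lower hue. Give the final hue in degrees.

128°

242 + 180 = 422 → 422 − 360 = 62°   (complement)
62 + 90 = 152°   (square ↑)
152 − 24 = 128°   (analog 24° ↓)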